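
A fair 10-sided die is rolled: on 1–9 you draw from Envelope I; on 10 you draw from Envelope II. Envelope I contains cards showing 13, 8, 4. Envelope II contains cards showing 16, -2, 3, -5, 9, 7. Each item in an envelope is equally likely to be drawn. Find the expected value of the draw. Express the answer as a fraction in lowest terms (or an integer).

E[X | Envelope I] = (13 + 8 + 4)/3 = 25/3
E[X | Envelope II] = (16 − 2 + 3 − 5 + 9 + 7)/6 = 14/3
E[X] = (9/10)·25/3 + (1/10)·14/3 = 239/30

239/30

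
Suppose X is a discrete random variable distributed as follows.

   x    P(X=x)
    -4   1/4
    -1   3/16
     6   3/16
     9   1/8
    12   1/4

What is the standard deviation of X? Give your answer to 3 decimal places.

E[X] = 65/16, E[X²] = 913/16
Var(X) = E[X²] − (E[X])² = 913/16 − 4225/256 = 10383/256
SD(X) = √(10383/256) ≈ 6.369

6.369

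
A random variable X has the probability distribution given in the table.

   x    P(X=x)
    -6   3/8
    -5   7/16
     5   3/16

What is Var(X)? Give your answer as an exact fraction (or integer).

135/8

E[X] = (3/8)·(-6) + (7/16)·(-5) + (3/16)·5 = -7/2
E[X²] = (3/8)·36 + (7/16)·25 + (3/16)·25 = 233/8
Var(X) = 233/8 − (-7/2)² = 135/8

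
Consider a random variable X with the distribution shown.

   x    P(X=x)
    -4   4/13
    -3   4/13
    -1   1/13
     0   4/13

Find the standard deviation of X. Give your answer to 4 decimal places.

E[X] = -29/13, E[X²] = 101/13
Var(X) = E[X²] − (E[X])² = 101/13 − 841/169 = 472/169
SD(X) = √(472/169) ≈ 1.6712

1.6712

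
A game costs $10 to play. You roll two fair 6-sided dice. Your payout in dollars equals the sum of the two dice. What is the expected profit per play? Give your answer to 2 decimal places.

-$3.00

Distribution of the sum of the two dice: 2 w.p. 1/36, 3 w.p. 1/18, 4 w.p. 1/12, 5 w.p. 1/9, 6 w.p. 5/36, 7 w.p. 1/6, …
E[payout] = (1/36)·2 + (1/18)·3 + (1/12)·4 + (1/9)·5 + (5/36)·6 + (1/6)·7 + (5/36)·8 + (1/9)·9 + (1/12)·10 + (1/18)·11 + (1/36)·12 = 7
Expected profit = 7 − 10 = -3 ≈ -$3.00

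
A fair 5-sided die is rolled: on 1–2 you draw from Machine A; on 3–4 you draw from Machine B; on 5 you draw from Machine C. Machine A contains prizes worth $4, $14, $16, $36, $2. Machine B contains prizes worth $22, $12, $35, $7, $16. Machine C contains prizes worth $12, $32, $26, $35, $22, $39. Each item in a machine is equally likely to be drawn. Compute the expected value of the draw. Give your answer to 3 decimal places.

$18.653

E[X | Machine A] = (4 + 14 + 16 + 36 + 2)/5 = 72/5
E[X | Machine B] = (22 + 12 + 35 + 7 + 16)/5 = 92/5
E[X | Machine C] = (12 + 32 + 26 + 35 + 22 + 39)/6 = 83/3
E[X] = (2/5)·72/5 + (2/5)·92/5 + (1/5)·83/3 = 1399/75 ≈ 18.653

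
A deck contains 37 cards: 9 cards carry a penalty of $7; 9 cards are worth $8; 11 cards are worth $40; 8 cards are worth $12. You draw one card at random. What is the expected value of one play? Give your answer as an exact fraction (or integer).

545/37 dollars

E[payout] = (9/37)·(-7) + (9/37)·8 + (11/37)·40 + (8/37)·12 = 545/37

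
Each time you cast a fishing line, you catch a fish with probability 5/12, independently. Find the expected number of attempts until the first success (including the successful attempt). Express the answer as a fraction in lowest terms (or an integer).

12/5

For a geometric distribution, E[trials] = 1/p = 1/(5/12) = 12/5.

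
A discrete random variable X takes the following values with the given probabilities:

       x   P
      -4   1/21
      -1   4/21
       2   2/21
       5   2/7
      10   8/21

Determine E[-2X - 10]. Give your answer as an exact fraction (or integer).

E[-2x-10] = (1/21)·(-2) + (4/21)·(-8) + (2/21)·(-14) + (2/7)·(-20) + (8/21)·(-30)
     = -422/21

-422/21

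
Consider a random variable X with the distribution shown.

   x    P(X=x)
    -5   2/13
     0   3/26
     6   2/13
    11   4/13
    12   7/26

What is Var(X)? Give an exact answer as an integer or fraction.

E[X] = (2/13)·(-5) + (3/26)·0 + (2/13)·6 + (4/13)·11 + (7/26)·12 = 88/13
E[X²] = (2/13)·25 + (3/26)·0 + (2/13)·36 + (4/13)·121 + (7/26)·144 = 1110/13
Var(X) = 1110/13 − (88/13)² = 6686/169

6686/169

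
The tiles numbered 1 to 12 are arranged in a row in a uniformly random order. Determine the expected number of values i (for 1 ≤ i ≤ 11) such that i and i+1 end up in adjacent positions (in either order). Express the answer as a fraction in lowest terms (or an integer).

11/6

For each i ∈ {1,…,11}, let Xᵢ = 1 if i and i+1 are adjacent. P(Xᵢ=1) = 2·(12−1)!/12! = 2/12.
By linearity, E[ΣXᵢ] = (11)·(2/12) = 11/6.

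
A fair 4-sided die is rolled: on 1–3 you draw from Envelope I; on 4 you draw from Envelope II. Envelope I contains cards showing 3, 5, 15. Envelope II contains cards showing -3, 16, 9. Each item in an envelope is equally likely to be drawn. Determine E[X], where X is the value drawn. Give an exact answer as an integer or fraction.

91/12

E[X | Envelope I] = (3 + 5 + 15)/3 = 23/3
E[X | Envelope II] = (-3 + 16 + 9)/3 = 22/3
E[X] = (3/4)·23/3 + (1/4)·22/3 = 91/12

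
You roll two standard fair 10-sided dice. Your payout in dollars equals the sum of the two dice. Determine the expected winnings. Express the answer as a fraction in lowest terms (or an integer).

Distribution of the sum of the two dice: 2 w.p. 1/100, 3 w.p. 1/50, 4 w.p. 3/100, 5 w.p. 1/25, 6 w.p. 1/20, 7 w.p. 3/50, …
E[payout] = (1/100)·2 + (1/50)·3 + (3/100)·4 + (1/25)·5 + (1/20)·6 + (3/50)·7 + (7/100)·8 + (2/25)·9 + (9/100)·10 + (1/10)·11 + (9/100)·12 + (2/25)·13 + (7/100)·14 + (3/50)·15 + (1/20)·16 + (1/25)·17 + (3/100)·18 + (1/50)·19 + (1/100)·20 = 11

$11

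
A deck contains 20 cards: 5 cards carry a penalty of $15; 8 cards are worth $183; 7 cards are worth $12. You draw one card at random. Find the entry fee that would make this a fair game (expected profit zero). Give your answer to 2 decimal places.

$73.65

E[payout] = (5/20)·(-15) + (8/20)·183 + (7/20)·12 = 1473/20
Fair fee = E[payout] = 1473/20 ≈ $73.65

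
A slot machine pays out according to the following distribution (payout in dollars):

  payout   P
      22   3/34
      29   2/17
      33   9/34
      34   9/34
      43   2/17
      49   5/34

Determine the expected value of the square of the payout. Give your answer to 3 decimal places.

1306.529

E[X²] = (3/34)·484 + (2/17)·841 + (9/34)·1089 + (9/34)·1156 + (2/17)·1849 + (5/34)·2401
     = 22211/17 ≈ 1306.529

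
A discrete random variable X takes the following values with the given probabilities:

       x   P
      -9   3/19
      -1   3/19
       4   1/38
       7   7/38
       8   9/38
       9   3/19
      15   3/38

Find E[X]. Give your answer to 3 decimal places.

4.316

E[X] = (3/19)·(-9) + (3/19)·(-1) + (1/38)·4 + (7/38)·7 + (9/38)·8 + (3/19)·9 + (3/38)·15
     = 82/19 ≈ 4.316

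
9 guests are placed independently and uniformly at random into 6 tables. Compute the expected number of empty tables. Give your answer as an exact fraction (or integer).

1953125/1679616

Let Xⱼ=1 if table j is empty. P(Xⱼ=1) = ((6-1)/6)^9 = 1953125/10077696.
By linearity, E[#empty] = 6·1953125/10077696 = 1953125/1679616.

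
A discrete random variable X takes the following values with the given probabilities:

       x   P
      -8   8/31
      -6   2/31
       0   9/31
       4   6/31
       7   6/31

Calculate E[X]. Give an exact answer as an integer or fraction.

E[X] = (8/31)·(-8) + (2/31)·(-6) + (9/31)·0 + (6/31)·4 + (6/31)·7
     = -10/31

-10/31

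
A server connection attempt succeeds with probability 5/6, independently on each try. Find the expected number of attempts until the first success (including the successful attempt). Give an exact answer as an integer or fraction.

For a geometric distribution, E[trials] = 1/p = 1/(5/6) = 6/5.

6/5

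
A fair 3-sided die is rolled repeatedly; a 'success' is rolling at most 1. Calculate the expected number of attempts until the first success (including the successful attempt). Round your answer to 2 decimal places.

For a geometric distribution, E[trials] = 1/p = 1/(1/3) = 3.
≈ 3.00

3.00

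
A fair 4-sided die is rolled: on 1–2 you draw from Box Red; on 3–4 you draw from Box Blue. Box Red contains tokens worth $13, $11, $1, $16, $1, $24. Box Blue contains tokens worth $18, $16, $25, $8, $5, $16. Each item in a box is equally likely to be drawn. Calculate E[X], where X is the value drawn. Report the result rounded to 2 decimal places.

$12.83

E[X | Box Red] = (13 + 11 + 1 + 16 + 1 + 24)/6 = 11
E[X | Box Blue] = (18 + 16 + 25 + 8 + 5 + 16)/6 = 44/3
E[X] = (1/2)·11 + (1/2)·44/3 = 77/6 ≈ 12.83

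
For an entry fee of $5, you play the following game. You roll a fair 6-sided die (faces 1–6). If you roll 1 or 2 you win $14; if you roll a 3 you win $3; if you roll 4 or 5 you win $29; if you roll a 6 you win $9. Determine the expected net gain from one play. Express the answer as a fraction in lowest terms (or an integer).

34/3 dollars

E[payout] = (1/6)·3 + (1/6)·9 + (1/3)·14 + (1/3)·29 = 49/3
Expected profit = 49/3 − 5 = 34/3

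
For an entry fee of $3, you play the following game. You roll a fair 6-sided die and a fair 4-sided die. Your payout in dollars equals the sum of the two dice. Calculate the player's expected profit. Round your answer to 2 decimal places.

Distribution of the sum of the two dice: 2 w.p. 1/24, 3 w.p. 1/12, 4 w.p. 1/8, 5 w.p. 1/6, 6 w.p. 1/6, 7 w.p. 1/6, …
E[payout] = (1/24)·2 + (1/12)·3 + (1/8)·4 + (1/6)·5 + (1/6)·6 + (1/6)·7 + (1/8)·8 + (1/12)·9 + (1/24)·10 = 6
Expected profit = 6 − 3 = 3 ≈ $3.00

$3.00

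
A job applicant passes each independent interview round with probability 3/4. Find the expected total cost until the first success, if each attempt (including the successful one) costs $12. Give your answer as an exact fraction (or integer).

E[#attempts] = 1/p = 4/3; E[cost] = 12·4/3 = 16.

$16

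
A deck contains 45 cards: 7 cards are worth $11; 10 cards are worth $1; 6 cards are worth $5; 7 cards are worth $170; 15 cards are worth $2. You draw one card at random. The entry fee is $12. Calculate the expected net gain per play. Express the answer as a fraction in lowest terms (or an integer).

E[payout] = (7/45)·11 + (10/45)·1 + (6/45)·5 + (7/45)·170 + (15/45)·2 = 1337/45
Expected profit = 1337/45 − 12 = 797/45

797/45 dollars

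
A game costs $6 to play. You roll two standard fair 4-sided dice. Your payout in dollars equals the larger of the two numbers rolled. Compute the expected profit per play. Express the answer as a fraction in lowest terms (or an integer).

-23/8 dollars

Distribution of the larger of the two numbers rolled: 1 w.p. 1/16, 2 w.p. 3/16, 3 w.p. 5/16, 4 w.p. 7/16
E[payout] = (1/16)·1 + (3/16)·2 + (5/16)·3 + (7/16)·4 = 25/8
Expected profit = 25/8 − 6 = -23/8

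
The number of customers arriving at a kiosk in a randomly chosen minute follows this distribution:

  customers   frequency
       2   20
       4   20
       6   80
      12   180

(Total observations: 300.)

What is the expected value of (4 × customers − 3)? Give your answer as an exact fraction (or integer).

Total = 300, so P(customers=2) = 20/300, etc.
E[4x-3] = (1/15)·5 + (1/15)·13 + (4/15)·21 + (3/5)·45
     = 169/5

169/5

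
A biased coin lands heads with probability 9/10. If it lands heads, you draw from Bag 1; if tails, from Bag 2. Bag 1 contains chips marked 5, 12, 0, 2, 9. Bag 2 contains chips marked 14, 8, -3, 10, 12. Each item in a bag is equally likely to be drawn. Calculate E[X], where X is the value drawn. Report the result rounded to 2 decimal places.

E[X | Bag 1] = (5 + 12 + 0 + 2 + 9)/5 = 28/5
E[X | Bag 2] = (14 + 8 − 3 + 10 + 12)/5 = 41/5
E[X] = (9/10)·28/5 + (1/10)·41/5 = 293/50 ≈ 5.86

5.86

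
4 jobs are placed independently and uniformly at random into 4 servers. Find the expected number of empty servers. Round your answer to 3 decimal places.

1.266

Let Xⱼ=1 if server j is empty. P(Xⱼ=1) = ((4-1)/4)^4 = 81/256.
By linearity, E[#empty] = 4·81/256 = 81/64.
≈ 1.266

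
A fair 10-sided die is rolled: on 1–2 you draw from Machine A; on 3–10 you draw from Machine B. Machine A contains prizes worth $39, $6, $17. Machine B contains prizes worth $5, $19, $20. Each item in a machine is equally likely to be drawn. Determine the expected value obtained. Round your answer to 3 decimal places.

E[X | Machine A] = (39 + 6 + 17)/3 = 62/3
E[X | Machine B] = (5 + 19 + 20)/3 = 44/3
E[X] = (1/5)·62/3 + (4/5)·44/3 = 238/15 ≈ 15.867

$15.867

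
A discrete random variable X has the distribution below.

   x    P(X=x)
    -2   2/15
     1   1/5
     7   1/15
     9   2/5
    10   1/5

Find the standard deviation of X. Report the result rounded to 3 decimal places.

4.517

E[X] = 6, E[X²] = 282/5
Var(X) = E[X²] − (E[X])² = 282/5 − 36 = 102/5
SD(X) = √(102/5) ≈ 4.517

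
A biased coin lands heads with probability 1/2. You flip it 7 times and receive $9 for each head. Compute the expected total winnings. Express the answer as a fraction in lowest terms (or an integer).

63/2 dollars

E[#heads] = 7·1/2 = 7/2 (linearity over flips).
E[winnings] = 9·7/2 = 63/2.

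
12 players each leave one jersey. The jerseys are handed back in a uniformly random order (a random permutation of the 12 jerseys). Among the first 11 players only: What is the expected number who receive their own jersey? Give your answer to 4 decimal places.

Let Xᵢ = 1 if person i gets their own jersey. For each i, P(Xᵢ=1) = 1/12.
By linearity of expectation, E[X₁+…+X_11] = 11·(1/12) = 11/12.
≈ 0.9167

0.9167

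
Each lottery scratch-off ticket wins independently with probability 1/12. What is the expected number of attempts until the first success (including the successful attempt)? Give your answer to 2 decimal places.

For a geometric distribution, E[trials] = 1/p = 1/(1/12) = 12.
≈ 12.00

12.00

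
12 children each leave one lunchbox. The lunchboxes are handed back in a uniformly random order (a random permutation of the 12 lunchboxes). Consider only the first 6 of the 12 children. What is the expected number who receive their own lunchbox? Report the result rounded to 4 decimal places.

Let Xᵢ = 1 if person i gets their own lunchbox. For each i, P(Xᵢ=1) = 1/12.
By linearity of expectation, E[X₁+…+X_6] = 6·(1/12) = 1/2.
≈ 0.5000

0.5000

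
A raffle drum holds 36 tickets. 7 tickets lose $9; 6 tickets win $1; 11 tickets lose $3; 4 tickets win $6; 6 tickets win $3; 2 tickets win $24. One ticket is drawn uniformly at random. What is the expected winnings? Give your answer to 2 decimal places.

$0.00

E[payout] = (7/36)·(-9) + (6/36)·1 + (11/36)·(-3) + (4/36)·6 + (6/36)·3 + (2/36)·24 = 0
≈ $0.00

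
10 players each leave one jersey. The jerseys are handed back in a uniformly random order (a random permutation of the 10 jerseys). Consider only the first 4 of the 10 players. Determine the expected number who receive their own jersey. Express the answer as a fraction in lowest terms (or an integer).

Let Xᵢ = 1 if person i gets their own jersey. For each i, P(Xᵢ=1) = 1/10.
By linearity of expectation, E[X₁+…+X_4] = 4·(1/10) = 2/5.

2/5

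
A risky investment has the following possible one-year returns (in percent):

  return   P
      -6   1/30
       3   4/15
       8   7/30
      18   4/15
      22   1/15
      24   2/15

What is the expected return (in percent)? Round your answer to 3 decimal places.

11.933

E[X] = (1/30)·(-6) + (4/15)·3 + (7/30)·8 + (4/15)·18 + (1/15)·22 + (2/15)·24
     = 179/15 ≈ 11.933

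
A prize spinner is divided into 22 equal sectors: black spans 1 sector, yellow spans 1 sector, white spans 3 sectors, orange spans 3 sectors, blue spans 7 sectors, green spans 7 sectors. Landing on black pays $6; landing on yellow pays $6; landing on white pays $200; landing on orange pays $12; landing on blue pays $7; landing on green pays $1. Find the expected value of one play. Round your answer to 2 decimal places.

$32.00

E[payout] = (1/22)·6 + (1/22)·6 + (3/22)·200 + (3/22)·12 + (7/22)·7 + (7/22)·1 = 32
≈ $32.00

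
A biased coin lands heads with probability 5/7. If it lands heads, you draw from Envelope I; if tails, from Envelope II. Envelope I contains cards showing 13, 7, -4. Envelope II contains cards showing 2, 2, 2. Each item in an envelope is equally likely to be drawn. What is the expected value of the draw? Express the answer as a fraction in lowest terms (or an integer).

E[X | Envelope I] = (13 + 7 − 4)/3 = 16/3
E[X | Envelope II] = (2 + 2 + 2)/3 = 2
E[X] = (5/7)·16/3 + (2/7)·2 = 92/21

92/21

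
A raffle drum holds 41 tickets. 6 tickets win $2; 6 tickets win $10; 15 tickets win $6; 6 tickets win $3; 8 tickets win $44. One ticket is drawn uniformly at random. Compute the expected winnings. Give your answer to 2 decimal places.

E[payout] = (6/41)·2 + (6/41)·10 + (15/41)·6 + (6/41)·3 + (8/41)·44 = 532/41
≈ $12.98

$12.98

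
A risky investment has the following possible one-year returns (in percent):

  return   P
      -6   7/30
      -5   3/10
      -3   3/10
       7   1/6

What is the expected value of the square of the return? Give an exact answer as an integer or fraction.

E[X²] = (7/30)·36 + (3/10)·25 + (3/10)·9 + (1/6)·49
     = 803/30

803/30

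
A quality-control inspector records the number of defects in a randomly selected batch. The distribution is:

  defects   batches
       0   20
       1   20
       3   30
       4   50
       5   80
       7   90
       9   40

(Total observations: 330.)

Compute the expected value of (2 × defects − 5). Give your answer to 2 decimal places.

Total = 330, so P(defects=0) = 20/330, etc.
E[2x-5] = (2/33)·(-5) + (2/33)·(-3) + (1/11)·1 + (5/33)·3 + (8/33)·5 + (3/11)·9 + (4/33)·13
     = 175/33 ≈ 5.30

5.30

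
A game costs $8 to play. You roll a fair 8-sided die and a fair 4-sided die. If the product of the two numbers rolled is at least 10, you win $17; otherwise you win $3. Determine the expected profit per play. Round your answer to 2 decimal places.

E[payout] = (17/32)·3 + (15/32)·17 = 153/16
Expected profit = 153/16 − 8 = 25/16 ≈ $1.56

$1.56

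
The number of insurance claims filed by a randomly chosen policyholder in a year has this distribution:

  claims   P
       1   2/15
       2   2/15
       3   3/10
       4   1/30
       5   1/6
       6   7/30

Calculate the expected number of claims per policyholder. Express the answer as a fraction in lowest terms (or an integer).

E[X] = (2/15)·1 + (2/15)·2 + (3/10)·3 + (1/30)·4 + (1/6)·5 + (7/30)·6
     = 11/3

11/3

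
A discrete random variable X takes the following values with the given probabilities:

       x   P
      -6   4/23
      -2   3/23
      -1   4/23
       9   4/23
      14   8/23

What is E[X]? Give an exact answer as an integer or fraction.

E[X] = (4/23)·(-6) + (3/23)·(-2) + (4/23)·(-1) + (4/23)·9 + (8/23)·14
     = 114/23

114/23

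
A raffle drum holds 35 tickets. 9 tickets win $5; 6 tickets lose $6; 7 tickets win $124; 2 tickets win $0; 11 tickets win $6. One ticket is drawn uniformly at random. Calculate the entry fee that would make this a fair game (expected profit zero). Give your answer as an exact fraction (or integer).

943/35 dollars

E[payout] = (9/35)·5 + (6/35)·(-6) + (7/35)·124 + (2/35)·0 + (11/35)·6 = 943/35
Fair fee = E[payout] = 943/35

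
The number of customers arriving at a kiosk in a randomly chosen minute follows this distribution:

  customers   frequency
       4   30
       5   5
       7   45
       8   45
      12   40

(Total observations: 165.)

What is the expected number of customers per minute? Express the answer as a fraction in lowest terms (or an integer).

Total = 165, so P(customers=4) = 30/165, etc.
E[X] = (2/11)·4 + (1/33)·5 + (3/11)·7 + (3/11)·8 + (8/33)·12
     = 260/33

260/33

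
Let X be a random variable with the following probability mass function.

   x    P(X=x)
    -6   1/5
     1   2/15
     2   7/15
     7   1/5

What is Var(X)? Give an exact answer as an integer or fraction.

E[X] = (1/5)·(-6) + (2/15)·1 + (7/15)·2 + (1/5)·7 = 19/15
E[X²] = (1/5)·36 + (2/15)·1 + (7/15)·4 + (1/5)·49 = 19
Var(X) = 19 − (19/15)² = 3914/225

3914/225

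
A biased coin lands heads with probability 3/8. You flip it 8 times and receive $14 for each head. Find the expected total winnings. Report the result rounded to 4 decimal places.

E[#heads] = 8·3/8 = 3 (linearity over flips).
E[winnings] = 14·3 = 42.
≈ 42.0000

$42.0000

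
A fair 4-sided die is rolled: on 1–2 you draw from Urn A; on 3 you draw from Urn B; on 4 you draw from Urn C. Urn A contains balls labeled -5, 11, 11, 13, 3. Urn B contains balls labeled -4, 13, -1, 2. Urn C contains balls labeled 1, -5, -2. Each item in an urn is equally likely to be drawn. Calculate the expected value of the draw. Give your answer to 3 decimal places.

3.425

E[X | Urn A] = (-5 + 11 + 11 + 13 + 3)/5 = 33/5
E[X | Urn B] = (-4 + 13 − 1 + 2)/4 = 5/2
E[X | Urn C] = (1 − 5 − 2)/3 = -2
E[X] = (1/2)·33/5 + (1/4)·5/2 + (1/4)·(-2) = 137/40 ≈ 3.425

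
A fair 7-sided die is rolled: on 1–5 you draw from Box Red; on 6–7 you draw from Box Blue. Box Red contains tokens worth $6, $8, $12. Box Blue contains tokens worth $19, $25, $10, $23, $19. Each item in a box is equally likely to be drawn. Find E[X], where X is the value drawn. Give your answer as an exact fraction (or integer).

1226/105 dollars

E[X | Box Red] = (6 + 8 + 12)/3 = 26/3
E[X | Box Blue] = (19 + 25 + 10 + 23 + 19)/5 = 96/5
E[X] = (5/7)·26/3 + (2/7)·96/5 = 1226/105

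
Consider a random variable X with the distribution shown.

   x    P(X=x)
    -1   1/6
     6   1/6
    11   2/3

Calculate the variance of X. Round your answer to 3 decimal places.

E[X] = (1/6)·(-1) + (1/6)·6 + (2/3)·11 = 49/6
E[X²] = (1/6)·1 + (1/6)·36 + (2/3)·121 = 521/6
Var(X) = 521/6 − (49/6)² = 725/36 ≈ 20.139

20.139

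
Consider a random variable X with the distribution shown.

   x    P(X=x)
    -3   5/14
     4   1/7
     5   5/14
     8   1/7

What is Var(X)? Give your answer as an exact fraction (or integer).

866/49

E[X] = (5/14)·(-3) + (1/7)·4 + (5/14)·5 + (1/7)·8 = 17/7
E[X²] = (5/14)·9 + (1/7)·16 + (5/14)·25 + (1/7)·64 = 165/7
Var(X) = 165/7 − (17/7)² = 866/49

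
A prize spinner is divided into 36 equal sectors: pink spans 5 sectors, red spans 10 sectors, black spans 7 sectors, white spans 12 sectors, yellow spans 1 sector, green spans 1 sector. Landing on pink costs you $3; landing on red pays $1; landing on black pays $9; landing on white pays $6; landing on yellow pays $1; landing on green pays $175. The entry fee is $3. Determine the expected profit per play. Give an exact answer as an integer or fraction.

E[payout] = (5/36)·(-3) + (10/36)·1 + (7/36)·9 + (12/36)·6 + (1/36)·1 + (1/36)·175 = 17/2
Expected profit = 17/2 − 3 = 11/2

11/2 dollars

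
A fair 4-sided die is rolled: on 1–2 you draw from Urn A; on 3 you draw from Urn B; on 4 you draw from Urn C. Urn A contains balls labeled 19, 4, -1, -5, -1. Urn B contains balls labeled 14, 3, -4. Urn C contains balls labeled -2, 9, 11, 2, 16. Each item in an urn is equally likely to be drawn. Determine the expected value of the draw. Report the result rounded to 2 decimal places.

E[X | Urn A] = (19 + 4 − 1 − 5 − 1)/5 = 16/5
E[X | Urn B] = (14 + 3 − 4)/3 = 13/3
E[X | Urn C] = (-2 + 9 + 11 + 2 + 16)/5 = 36/5
E[X] = (1/2)·16/5 + (1/4)·13/3 + (1/4)·36/5 = 269/60 ≈ 4.48

4.48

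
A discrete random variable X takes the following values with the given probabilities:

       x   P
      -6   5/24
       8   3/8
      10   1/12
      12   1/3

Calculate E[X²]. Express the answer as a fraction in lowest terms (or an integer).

527/6

E[X²] = (5/24)·36 + (3/8)·64 + (1/12)·100 + (1/3)·144
     = 527/6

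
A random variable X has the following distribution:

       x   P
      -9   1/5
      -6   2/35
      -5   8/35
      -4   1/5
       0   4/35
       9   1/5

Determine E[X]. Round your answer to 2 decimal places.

E[X] = (1/5)·(-9) + (2/35)·(-6) + (8/35)·(-5) + (1/5)·(-4) + (4/35)·0 + (1/5)·9
     = -16/7 ≈ -2.29

-2.29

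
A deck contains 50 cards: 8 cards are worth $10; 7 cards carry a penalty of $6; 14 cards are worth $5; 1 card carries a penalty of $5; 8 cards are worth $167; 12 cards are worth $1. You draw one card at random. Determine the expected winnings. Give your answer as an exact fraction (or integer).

E[payout] = (8/50)·10 + (7/50)·(-6) + (14/50)·5 + (1/50)·(-5) + (8/50)·167 + (12/50)·1 = 1451/50

1451/50 dollars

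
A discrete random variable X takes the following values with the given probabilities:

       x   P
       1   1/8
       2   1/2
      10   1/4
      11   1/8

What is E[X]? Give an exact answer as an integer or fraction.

E[X] = (1/8)·1 + (1/2)·2 + (1/4)·10 + (1/8)·11
     = 5

5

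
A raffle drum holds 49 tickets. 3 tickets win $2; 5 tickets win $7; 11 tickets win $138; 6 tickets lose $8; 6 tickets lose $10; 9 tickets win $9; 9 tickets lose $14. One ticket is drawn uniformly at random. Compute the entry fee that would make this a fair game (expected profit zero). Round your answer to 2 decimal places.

$28.69

E[payout] = (3/49)·2 + (5/49)·7 + (11/49)·138 + (6/49)·(-8) + (6/49)·(-10) + (9/49)·9 + (9/49)·(-14) = 1406/49
Fair fee = E[payout] = 1406/49 ≈ $28.69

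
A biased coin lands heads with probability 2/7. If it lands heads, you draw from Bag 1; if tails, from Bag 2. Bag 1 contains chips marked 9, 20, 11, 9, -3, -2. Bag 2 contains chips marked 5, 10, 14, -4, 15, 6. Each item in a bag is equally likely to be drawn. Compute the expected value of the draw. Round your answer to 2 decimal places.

7.57

E[X | Bag 1] = (9 + 20 + 11 + 9 − 3 − 2)/6 = 22/3
E[X | Bag 2] = (5 + 10 + 14 − 4 + 15 + 6)/6 = 23/3
E[X] = (2/7)·22/3 + (5/7)·23/3 = 53/7 ≈ 7.57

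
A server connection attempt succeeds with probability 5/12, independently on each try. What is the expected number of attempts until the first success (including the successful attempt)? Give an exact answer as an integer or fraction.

For a geometric distribution, E[trials] = 1/p = 1/(5/12) = 12/5.

12/5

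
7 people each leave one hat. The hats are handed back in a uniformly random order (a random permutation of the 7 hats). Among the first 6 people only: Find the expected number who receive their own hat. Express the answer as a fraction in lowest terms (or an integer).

Let Xᵢ = 1 if person i gets their own hat. For each i, P(Xᵢ=1) = 1/7.
By linearity of expectation, E[X₁+…+X_6] = 6·(1/7) = 6/7.

6/7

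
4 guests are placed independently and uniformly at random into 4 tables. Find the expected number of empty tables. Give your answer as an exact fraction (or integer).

Let Xⱼ=1 if table j is empty. P(Xⱼ=1) = ((4-1)/4)^4 = 81/256.
By linearity, E[#empty] = 4·81/256 = 81/64.

81/64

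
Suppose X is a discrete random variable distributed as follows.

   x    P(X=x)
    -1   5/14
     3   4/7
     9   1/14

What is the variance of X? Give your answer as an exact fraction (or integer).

51/7

E[X] = (5/14)·(-1) + (4/7)·3 + (1/14)·9 = 2
E[X²] = (5/14)·1 + (4/7)·9 + (1/14)·81 = 79/7
Var(X) = 79/7 − (2)² = 51/7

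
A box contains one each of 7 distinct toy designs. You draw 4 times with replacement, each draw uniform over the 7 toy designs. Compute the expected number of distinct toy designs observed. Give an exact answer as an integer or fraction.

1105/343

Let Xⱼ=1 if type j appears at least once. P(Xⱼ=1) = 1 − ((7−1)/7)^4 = 1105/2401.
E[#distinct] = 7·1105/2401 = 1105/343.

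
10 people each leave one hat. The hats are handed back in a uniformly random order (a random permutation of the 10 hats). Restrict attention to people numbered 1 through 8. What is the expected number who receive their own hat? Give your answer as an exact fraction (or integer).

4/5

Let Xᵢ = 1 if person i gets their own hat. For each i, P(Xᵢ=1) = 1/10.
By linearity of expectation, E[X₁+…+X_8] = 8·(1/10) = 4/5.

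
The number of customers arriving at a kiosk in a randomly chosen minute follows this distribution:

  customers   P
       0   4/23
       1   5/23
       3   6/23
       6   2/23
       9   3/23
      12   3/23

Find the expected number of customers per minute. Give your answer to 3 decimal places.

E[X] = (4/23)·0 + (5/23)·1 + (6/23)·3 + (2/23)·6 + (3/23)·9 + (3/23)·12
     = 98/23 ≈ 4.261

4.261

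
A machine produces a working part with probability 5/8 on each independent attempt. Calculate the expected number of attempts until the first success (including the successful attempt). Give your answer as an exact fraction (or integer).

For a geometric distribution, E[trials] = 1/p = 1/(5/8) = 8/5.

8/5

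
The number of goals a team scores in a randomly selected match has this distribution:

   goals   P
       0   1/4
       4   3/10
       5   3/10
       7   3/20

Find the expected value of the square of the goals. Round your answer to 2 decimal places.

E[X²] = (1/4)·0 + (3/10)·16 + (3/10)·25 + (3/20)·49
     = 393/20 ≈ 19.65

19.65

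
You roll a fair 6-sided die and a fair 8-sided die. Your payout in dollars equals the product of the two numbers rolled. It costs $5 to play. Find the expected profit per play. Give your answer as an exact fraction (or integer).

Distribution of the product of the two numbers rolled: 1 w.p. 1/48, 2 w.p. 1/24, 3 w.p. 1/24, 4 w.p. 1/16, 5 w.p. 1/24, 6 w.p. 1/12, …
E[payout] = (1/48)·1 + (1/24)·2 + (1/24)·3 + (1/16)·4 + (1/24)·5 + (1/12)·6 + (1/48)·7 + (1/16)·8 + (1/48)·9 + (1/24)·10 + (1/12)·12 + (1/48)·14 + (1/24)·15 + (1/24)·16 + (1/24)·18 + (1/24)·20 + (1/48)·21 + (1/16)·24 + (1/48)·25 + (1/48)·28 + (1/24)·30 + (1/48)·32 + (1/48)·35 + (1/48)·36 + (1/48)·40 + (1/48)·42 + (1/48)·48 = 63/4
Expected profit = 63/4 − 5 = 43/4

43/4 dollars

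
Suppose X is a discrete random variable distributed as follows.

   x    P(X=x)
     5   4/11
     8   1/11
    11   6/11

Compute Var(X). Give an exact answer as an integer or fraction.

E[X] = (4/11)·5 + (1/11)·8 + (6/11)·11 = 94/11
E[X²] = (4/11)·25 + (1/11)·64 + (6/11)·121 = 890/11
Var(X) = 890/11 − (94/11)² = 954/121

954/121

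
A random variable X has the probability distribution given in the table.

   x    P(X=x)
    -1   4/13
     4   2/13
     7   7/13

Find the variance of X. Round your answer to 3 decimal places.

12.533

E[X] = (4/13)·(-1) + (2/13)·4 + (7/13)·7 = 53/13
E[X²] = (4/13)·1 + (2/13)·16 + (7/13)·49 = 379/13
Var(X) = 379/13 − (53/13)² = 2118/169 ≈ 12.533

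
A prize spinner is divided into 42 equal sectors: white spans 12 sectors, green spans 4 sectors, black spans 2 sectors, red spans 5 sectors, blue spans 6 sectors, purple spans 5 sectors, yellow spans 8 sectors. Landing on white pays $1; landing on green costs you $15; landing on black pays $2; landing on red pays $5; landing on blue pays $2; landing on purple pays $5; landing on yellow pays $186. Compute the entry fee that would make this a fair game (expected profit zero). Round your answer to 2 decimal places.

E[payout] = (12/42)·1 + (4/42)·(-15) + (2/42)·2 + (5/42)·5 + (6/42)·2 + (5/42)·5 + (8/42)·186 = 251/7
Fair fee = E[payout] = 251/7 ≈ $35.86

$35.86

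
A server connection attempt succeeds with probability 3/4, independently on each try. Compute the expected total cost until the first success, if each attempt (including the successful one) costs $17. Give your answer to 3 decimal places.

$22.667

E[#attempts] = 1/p = 4/3; E[cost] = 17·4/3 = 68/3.
≈ 22.667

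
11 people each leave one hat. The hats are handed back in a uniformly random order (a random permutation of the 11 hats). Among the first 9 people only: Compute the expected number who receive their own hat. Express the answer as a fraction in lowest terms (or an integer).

9/11

Let Xᵢ = 1 if person i gets their own hat. For each i, P(Xᵢ=1) = 1/11.
By linearity of expectation, E[X₁+…+X_9] = 9·(1/11) = 9/11.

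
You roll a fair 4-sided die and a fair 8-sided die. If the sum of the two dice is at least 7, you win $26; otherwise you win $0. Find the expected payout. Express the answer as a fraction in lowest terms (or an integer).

117/8 dollars

E[payout] = (7/16)·0 + (9/16)·26 = 117/8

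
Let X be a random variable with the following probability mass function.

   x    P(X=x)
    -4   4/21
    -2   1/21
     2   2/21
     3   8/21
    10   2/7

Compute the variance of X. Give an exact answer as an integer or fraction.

1544/63

E[X] = (4/21)·(-4) + (1/21)·(-2) + (2/21)·2 + (8/21)·3 + (2/7)·10 = 10/3
E[X²] = (4/21)·16 + (1/21)·4 + (2/21)·4 + (8/21)·9 + (2/7)·100 = 748/21
Var(X) = 748/21 − (10/3)² = 1544/63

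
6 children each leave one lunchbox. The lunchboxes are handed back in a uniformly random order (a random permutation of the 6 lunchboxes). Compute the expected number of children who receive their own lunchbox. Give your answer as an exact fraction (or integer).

1

Let Xᵢ = 1 if person i gets their own lunchbox. For each i, P(Xᵢ=1) = 1/6.
By linearity of expectation, E[X₁+…+X_6] = 6·(1/6) = 1.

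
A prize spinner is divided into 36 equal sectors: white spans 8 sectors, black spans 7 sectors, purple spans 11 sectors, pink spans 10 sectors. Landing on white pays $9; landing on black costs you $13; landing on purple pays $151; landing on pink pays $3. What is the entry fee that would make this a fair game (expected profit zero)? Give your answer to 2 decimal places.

$46.44

E[payout] = (8/36)·9 + (7/36)·(-13) + (11/36)·151 + (10/36)·3 = 418/9
Fair fee = E[payout] = 418/9 ≈ $46.44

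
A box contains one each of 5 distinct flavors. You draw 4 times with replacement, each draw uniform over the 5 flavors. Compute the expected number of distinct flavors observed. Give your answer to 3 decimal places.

2.952

Let Xⱼ=1 if type j appears at least once. P(Xⱼ=1) = 1 − ((5−1)/5)^4 = 369/625.
E[#distinct] = 5·369/625 = 369/125.
≈ 2.952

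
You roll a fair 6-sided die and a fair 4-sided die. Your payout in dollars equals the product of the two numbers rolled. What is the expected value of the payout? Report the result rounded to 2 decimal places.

$8.75

Distribution of the product of the two numbers rolled: 1 w.p. 1/24, 2 w.p. 1/12, 3 w.p. 1/12, 4 w.p. 1/8, 5 w.p. 1/24, 6 w.p. 1/8, …
E[payout] = (1/24)·1 + (1/12)·2 + (1/12)·3 + (1/8)·4 + (1/24)·5 + (1/8)·6 + (1/12)·8 + (1/24)·9 + (1/24)·10 + (1/8)·12 + (1/24)·15 + (1/24)·16 + (1/24)·18 + (1/24)·20 + (1/24)·24 = 35/4
≈ $8.75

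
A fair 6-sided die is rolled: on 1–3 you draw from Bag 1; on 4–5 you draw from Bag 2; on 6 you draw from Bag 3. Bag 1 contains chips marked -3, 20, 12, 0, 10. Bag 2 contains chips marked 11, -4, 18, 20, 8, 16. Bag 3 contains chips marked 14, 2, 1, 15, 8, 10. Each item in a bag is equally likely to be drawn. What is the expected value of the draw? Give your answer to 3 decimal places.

9.122

E[X | Bag 1] = (-3 + 20 + 12 + 0 + 10)/5 = 39/5
E[X | Bag 2] = (11 − 4 + 18 + 20 + 8 + 16)/6 = 23/2
E[X | Bag 3] = (14 + 2 + 1 + 15 + 8 + 10)/6 = 25/3
E[X] = (1/2)·39/5 + (1/3)·23/2 + (1/6)·25/3 = 821/90 ≈ 9.122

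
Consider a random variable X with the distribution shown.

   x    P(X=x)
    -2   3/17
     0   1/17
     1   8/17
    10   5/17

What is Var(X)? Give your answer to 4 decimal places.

21.2318

E[X] = (3/17)·(-2) + (1/17)·0 + (8/17)·1 + (5/17)·10 = 52/17
E[X²] = (3/17)·4 + (1/17)·0 + (8/17)·1 + (5/17)·100 = 520/17
Var(X) = 520/17 − (52/17)² = 6136/289 ≈ 21.2318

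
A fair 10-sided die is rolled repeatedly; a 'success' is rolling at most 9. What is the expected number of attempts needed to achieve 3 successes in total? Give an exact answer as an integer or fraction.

By linearity (sum of 3 independent geometric waits), E[trials] = 3/p = 3/(9/10) = 10/3.

10/3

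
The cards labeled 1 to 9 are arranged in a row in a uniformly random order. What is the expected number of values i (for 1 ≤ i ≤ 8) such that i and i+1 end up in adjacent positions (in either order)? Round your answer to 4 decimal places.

1.7778

For each i ∈ {1,…,8}, let Xᵢ = 1 if i and i+1 are adjacent. P(Xᵢ=1) = 2·(9−1)!/9! = 2/9.
By linearity, E[ΣXᵢ] = (8)·(2/9) = 16/9.
≈ 1.7778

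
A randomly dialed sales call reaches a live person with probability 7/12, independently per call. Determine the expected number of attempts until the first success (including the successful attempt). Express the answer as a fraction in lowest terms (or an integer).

For a geometric distribution, E[trials] = 1/p = 1/(7/12) = 12/7.

12/7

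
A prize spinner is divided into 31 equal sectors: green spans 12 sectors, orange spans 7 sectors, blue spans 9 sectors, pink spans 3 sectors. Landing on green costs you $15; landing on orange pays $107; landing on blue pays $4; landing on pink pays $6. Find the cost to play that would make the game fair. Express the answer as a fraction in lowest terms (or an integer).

E[payout] = (12/31)·(-15) + (7/31)·107 + (9/31)·4 + (3/31)·6 = 623/31
Fair fee = E[payout] = 623/31

623/31 dollars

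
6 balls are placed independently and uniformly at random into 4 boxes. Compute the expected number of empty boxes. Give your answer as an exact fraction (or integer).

729/1024

Let Xⱼ=1 if box j is empty. P(Xⱼ=1) = ((4-1)/4)^6 = 729/4096.
By linearity, E[#empty] = 4·729/4096 = 729/1024.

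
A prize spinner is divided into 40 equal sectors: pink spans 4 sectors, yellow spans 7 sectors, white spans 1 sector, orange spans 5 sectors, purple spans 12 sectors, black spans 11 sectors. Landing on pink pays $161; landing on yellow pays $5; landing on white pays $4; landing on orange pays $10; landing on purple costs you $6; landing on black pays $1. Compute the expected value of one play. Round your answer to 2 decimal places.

$16.80

E[payout] = (4/40)·161 + (7/40)·5 + (1/40)·4 + (5/40)·10 + (12/40)·(-6) + (11/40)·1 = 84/5
≈ $16.80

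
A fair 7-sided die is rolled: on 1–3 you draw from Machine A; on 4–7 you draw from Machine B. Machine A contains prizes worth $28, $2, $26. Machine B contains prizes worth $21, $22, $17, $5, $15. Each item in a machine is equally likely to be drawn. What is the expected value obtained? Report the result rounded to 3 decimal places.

$17.143

E[X | Machine A] = (28 + 2 + 26)/3 = 56/3
E[X | Machine B] = (21 + 22 + 17 + 5 + 15)/5 = 16
E[X] = (3/7)·56/3 + (4/7)·16 = 120/7 ≈ 17.143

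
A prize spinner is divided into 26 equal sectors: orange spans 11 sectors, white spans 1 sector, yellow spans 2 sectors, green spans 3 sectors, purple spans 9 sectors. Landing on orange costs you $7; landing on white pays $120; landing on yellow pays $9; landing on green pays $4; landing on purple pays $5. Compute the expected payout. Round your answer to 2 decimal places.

E[payout] = (11/26)·(-7) + (1/26)·120 + (2/26)·9 + (3/26)·4 + (9/26)·5 = 59/13
≈ $4.54

$4.54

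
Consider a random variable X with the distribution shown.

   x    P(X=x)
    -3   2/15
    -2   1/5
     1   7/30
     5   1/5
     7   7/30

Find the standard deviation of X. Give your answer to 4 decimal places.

3.7941

E[X] = 31/15, E[X²] = 56/3
Var(X) = E[X²] − (E[X])² = 56/3 − 961/225 = 3239/225
SD(X) = √(3239/225) ≈ 3.7941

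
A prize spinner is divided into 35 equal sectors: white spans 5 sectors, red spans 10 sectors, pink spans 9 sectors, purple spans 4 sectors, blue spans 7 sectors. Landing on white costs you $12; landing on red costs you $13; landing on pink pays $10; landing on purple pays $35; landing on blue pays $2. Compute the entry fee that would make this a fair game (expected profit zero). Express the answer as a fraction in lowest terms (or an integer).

54/35 dollars

E[payout] = (5/35)·(-12) + (10/35)·(-13) + (9/35)·10 + (4/35)·35 + (7/35)·2 = 54/35
Fair fee = E[payout] = 54/35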